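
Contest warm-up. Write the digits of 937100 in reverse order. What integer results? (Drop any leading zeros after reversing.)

1739

Reversing 937100 gives 1739.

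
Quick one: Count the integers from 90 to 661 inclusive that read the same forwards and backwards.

The integers in [90, 661] that read the same forwards and backwards: 99, 101, 111, 121, 131, 141, …, 646, 656.
57 qualify.

57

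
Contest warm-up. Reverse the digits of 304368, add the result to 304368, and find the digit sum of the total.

Reversal of 304368 is 863403; 304368 + 863403 = 1167771.
Digit sum of 1167771: 1+1+6+7+7+7+1 = 30.

30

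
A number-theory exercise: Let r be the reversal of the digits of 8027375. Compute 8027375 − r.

2290167

Reverse of 8027375 is 5737208.
8027375 − 5737208 = 2290167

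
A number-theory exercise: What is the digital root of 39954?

3+9+9+5+4 = 30
3+0 = 3

3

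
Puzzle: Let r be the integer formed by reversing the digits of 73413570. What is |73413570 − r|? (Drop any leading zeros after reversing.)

65882133

Reverse of 73413570 is 7531437.
|73413570 − 7531437| = 65882133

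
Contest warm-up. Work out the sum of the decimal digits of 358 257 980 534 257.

3+5+8+2+5+7+9+8+0+5+3+4+2+5+7 = 73

73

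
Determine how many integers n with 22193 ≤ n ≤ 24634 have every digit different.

The integers in [22193, 24634] that have every digit different: 23014, 23015, 23016, 23017, 23018, 23019, …, 24630, 24631.
518 qualify.

518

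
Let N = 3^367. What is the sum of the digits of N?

774

3^367 = 12691135533043427544434022555344142423307338648874212153102969853725796667193860973420767601672773190248218704847097849067427385655207862891416291656482557639052016303655652587
Sum of its 176 digits: 774.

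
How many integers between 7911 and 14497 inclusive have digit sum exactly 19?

430

The integers in [7911, 14497] that have digit sum exactly 19: 7912, 7921, 7930, 8029, 8038, 8047, …, 14482, 14491.
430 qualify.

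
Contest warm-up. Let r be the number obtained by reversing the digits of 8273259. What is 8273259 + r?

17796987

Reverse of 8273259 is 9523728.
8273259 + 9523728 = 17796987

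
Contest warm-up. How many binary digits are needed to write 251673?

18

251673 in base 2 is 111101011100011001, which has 18 digits.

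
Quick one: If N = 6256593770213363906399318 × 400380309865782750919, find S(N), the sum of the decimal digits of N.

194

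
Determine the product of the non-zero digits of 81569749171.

3810240

8×1×5×6×9×7×4×9×1×7×1 = 3810240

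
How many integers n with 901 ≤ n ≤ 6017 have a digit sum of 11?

232

The integers in [901, 6017] that have a digit sum of 11: 902, 911, 920, 1019, 1028, 1037, …, 6005, 6014.
232 qualify.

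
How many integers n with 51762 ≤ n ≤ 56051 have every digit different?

The integers in [51762, 56051] that have every digit different: 51762, 51763, 51764, 51768, 51769, 51780, …, 56048, 56049.
1133 qualify.

1133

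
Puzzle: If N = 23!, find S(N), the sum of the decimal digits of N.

99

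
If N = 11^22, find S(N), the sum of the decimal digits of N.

11^22 = 81402749386839761113321
Sum of its 23 digits: 97.

97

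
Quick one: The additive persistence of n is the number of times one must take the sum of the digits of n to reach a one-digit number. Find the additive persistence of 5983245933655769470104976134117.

2

5983245933655769470104976134117 → 144 → 9 (2 steps)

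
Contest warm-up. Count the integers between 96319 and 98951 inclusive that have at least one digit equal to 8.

The integers in [96319, 98951] that have at least one digit equal to 8: 96328, 96338, 96348, 96358, 96368, 96378, …, 98950, 98951.
1435 qualify.

1435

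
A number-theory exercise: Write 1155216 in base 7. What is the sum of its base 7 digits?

1155216 in base 7 is 12550656.
Digit sum: 1+2+5+5+0+6+5+6 = 30.

30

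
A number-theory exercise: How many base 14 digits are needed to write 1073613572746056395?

16

1073613572746056395 in base 14 is 6C8903426D93928B, which has 16 digits.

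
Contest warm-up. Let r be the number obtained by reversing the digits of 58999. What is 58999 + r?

158984

Reverse of 58999 is 99985.
58999 + 99985 = 158984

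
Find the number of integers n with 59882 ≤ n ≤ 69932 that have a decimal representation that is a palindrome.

101

The integers in [59882, 69932] that have a decimal representation that is a palindrome: 59895, 59995, 60006, 60106, 60206, 60306, …, 69796, 69896.
101 qualify.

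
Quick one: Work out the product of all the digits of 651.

6×5×1 = 30

30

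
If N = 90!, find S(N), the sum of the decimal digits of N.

90! = 1485715964481761497309522733620825737885569961284688766942216863704985393094065876545992131370884059645617234469978112000000000000000000000
Sum of its 139 digits: 585.

585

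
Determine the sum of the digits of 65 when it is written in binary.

2

65 in base 2 is 1000001.
Digit sum: 1+0+0+0+0+0+1 = 2.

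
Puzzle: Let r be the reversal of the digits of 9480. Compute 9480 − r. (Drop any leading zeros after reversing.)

Reverse of 9480 is 849.
9480 − 849 = 8631

8631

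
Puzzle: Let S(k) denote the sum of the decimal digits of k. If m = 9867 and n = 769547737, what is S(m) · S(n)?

S(9867) = 9+8+6+7 = 30.
S(769547737) = 7+6+9+5+4+7+7+3+7 = 55.
30 · 55 = 1650.

1650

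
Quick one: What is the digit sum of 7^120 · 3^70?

666

7^120 · 3^70 = 646029919800836887198290699470754758889680506222779653881492532278981965548960963477355297470974619021428119355810610274811403981613849
Sum of its 135 digits: 666.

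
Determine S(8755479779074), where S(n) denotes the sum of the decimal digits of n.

79

8+7+5+5+4+7+9+7+7+9+0+7+4 = 79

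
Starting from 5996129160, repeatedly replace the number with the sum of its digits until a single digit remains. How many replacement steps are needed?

3

5996129160 → 48 → 12 → 3 (3 steps)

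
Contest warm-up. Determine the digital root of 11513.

1+1+5+1+3 = 11
1+1 = 2
(Equivalently, 11513 mod 9 = 2.)

2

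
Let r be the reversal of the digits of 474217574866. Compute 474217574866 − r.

-194258137608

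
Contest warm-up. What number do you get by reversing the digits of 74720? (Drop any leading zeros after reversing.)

Reversing 74720 gives 2747.

2747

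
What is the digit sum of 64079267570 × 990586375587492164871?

138

64079267570 × 990586375587492164871 = 63476049412467426378047363533470
Sum of its 32 digits: 138.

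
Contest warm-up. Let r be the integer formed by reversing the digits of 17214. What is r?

Reversing 17214 gives 41271.

41271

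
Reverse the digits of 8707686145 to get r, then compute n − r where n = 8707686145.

Reverse of 8707686145 is 5416867078.
8707686145 − 5416867078 = 3290819067

3290819067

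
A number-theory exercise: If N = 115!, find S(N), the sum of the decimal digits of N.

648

115! = 292509369349301569068815180481773552003419272043053514672100535242441942363589054622883930786268803187059211939585703515345785120071002251720730101703194015956992000000000000000000000000000
Sum of its 189 digits: 648.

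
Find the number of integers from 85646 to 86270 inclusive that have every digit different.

213

The integers in [85646, 86270] that have every digit different: 85647, 85649, 85670, 85671, 85672, 85673, …, 86259, 86270.
213 qualify.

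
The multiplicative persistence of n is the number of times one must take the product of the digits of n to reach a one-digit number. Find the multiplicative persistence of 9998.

9998 → 5832 → 240 → 0 (3 steps)

3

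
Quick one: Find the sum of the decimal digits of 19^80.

19^80 = 1996586251464506635890620712520167111140046472389308873127642730263440424876828325289993051785145582401
Sum of its 103 digits: 433.

433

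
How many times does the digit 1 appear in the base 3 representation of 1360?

4

1360 in base 3 is 1212101.
The digit 1 appears 4 times.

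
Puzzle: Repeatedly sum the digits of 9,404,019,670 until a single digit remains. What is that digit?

4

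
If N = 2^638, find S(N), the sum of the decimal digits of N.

868

2^638 = 1140610154405548804660292901425072831223307126812139982644798129474818791802169346626478202829342849944660577393398601827672176180343859499563165329930553547062998668590066237520718548061650944
Sum of its 193 digits: 868.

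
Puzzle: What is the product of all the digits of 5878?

2240

5×8×7×8 = 2240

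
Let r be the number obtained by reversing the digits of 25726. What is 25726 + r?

88478

Reverse of 25726 is 62752.
25726 + 62752 = 88478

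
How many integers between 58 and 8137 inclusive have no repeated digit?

4290

The integers in [58, 8137] that have no repeated digit: 58, 59, 60, 61, 62, 63, …, 8136, 8137.
4290 qualify.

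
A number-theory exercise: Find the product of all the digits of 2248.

128

2×2×4×8 = 128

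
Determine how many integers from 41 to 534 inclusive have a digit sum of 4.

The integers in [41, 534] that have a digit sum of 4: 103, 112, 121, 130, 202, 211, 220, 301, 310, 400.
10 qualify.

10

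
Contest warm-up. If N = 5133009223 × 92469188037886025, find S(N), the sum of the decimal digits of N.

5133009223 × 92469188037886025 = 474645195041790239747808575
Sum of its 27 digits: 131.

131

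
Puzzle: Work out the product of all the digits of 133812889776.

1×3×3×8×1×2×8×8×9×7×7×6 = 24385536

24385536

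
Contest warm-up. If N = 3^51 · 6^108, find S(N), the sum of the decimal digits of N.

3^51 · 6^108 = 2363300964090699949774692400766854116021742453090987438189716771272314073153575162924228201371716069099569152
Sum of its 109 digits: 477.

477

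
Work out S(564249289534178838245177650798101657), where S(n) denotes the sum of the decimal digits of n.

5+6+4+2+4+9+2+8+9+5+3+4+1+7+8+8+3+8+2+4+5+1+7+7+6+5+0+7+9+8+1+0+1+6+5+7 = 177

177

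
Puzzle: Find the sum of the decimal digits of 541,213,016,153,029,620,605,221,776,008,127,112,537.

5+4+1+2+1+3+0+1+6+1+5+3+0+2+9+6+2+0+6+0+5+2+2+1+7+7+6+0+0+8+1+2+7+1+1+2+5+3+7 = 124

124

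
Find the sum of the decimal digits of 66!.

351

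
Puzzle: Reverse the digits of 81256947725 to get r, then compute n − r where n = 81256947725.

Reverse of 81256947725 is 52774965218.
81256947725 − 52774965218 = 28481982507

28481982507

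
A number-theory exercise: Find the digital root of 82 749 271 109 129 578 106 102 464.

8+2+7+4+9+2+7+1+1+0+9+1+2+9+5+7+8+1+0+6+1+0+2+4+6+4 = 106
1+0+6 = 7

7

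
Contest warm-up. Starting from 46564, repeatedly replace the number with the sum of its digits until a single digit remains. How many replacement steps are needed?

46564 → 25 → 7 (2 steps)

2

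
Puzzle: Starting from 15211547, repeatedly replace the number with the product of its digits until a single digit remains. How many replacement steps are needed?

15211547 → 1400 → 0 (2 steps)

2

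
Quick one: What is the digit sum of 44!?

44! = 2658271574788448768043625811014615890319638528000000000
Sum of its 55 digits: 216.

216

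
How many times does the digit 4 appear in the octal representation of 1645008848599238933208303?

2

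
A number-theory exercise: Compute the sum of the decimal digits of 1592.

17

1+5+9+2 = 17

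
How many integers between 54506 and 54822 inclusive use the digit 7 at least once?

140

The integers in [54506, 54822] that use the digit 7 at least once: 54507, 54517, 54527, 54537, 54547, 54557, …, 54807, 54817.
140 qualify.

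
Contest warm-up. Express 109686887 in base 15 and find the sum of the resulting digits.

109686887 in base 15 is 9969C42.
Digit sum: 9+9+6+9+12+4+2 = 51.

51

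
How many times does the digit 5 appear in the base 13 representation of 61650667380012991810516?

61650667380012991810516 in base 13 is 3322B95BB45B22C04A89C.
The digit 5 appears 2 times.

2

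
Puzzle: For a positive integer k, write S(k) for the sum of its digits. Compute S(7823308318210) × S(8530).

736

S(7823308318210) = 7+8+2+3+3+0+8+3+1+8+2+1+0 = 46.
S(8530) = 8+5+3+0 = 16.
46 · 16 = 736.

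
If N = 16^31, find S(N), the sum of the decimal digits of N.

16^31 = 21267647932558653966460912964485513216
Sum of its 38 digits: 178.

178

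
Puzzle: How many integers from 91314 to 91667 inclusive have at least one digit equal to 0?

The integers in [91314, 91667] that have at least one digit equal to 0: 91320, 91330, 91340, 91350, 91360, 91370, …, 91650, 91660.
62 qualify.

62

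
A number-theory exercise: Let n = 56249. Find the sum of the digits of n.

5+6+2+4+9 = 26

26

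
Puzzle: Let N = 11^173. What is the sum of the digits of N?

11^173 = 1448553475207409918420581713887514201854755020331684924096641098469112787371551499094467352817676596085096627860031797446545532258020986933416834163877498116046877602625633908985531
Sum of its 181 digits: 833.

833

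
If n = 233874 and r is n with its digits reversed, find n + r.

Reverse of 233874 is 478332.
233874 + 478332 = 712206

712206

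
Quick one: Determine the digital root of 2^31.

The digital root of n equals n mod 9 (or 9 when 9 | n), so we need 2^31 mod 9.
2^31 ≡ 2 (mod 9), so the digital root is 2.

2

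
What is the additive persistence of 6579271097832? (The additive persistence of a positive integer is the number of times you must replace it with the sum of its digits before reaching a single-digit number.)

6579271097832 → 66 → 12 → 3 (3 steps)

3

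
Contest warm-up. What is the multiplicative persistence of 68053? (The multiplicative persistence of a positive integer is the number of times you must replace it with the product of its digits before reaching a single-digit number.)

68053 → 0 (1 step)

1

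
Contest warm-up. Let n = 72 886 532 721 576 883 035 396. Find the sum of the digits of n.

114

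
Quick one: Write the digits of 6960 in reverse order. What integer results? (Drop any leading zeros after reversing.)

696

Reversing 6960 gives 696.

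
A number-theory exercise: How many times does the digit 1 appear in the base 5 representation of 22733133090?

1

22733133090 in base 5 is 333024140224330.
The digit 1 appears 1 time.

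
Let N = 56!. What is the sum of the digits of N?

56! = 710998587804863451854045647463724949736497978881168458687447040000000000000
Sum of its 75 digits: 333.

333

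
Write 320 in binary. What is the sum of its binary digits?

2

320 in base 2 is 101000000.
Digit sum: 1+0+1+0+0+0+0+0+0 = 2.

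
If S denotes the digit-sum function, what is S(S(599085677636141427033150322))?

10

First digit sum: 109.
1+0+9 = 10.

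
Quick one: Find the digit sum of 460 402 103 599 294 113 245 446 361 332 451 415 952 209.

4+6+0+4+0+2+1+0+3+5+9+9+2+9+4+1+1+3+2+4+5+4+4+6+3+6+1+3+3+2+4+5+1+4+1+5+9+5+2+2+0+9 = 153

153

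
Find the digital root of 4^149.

7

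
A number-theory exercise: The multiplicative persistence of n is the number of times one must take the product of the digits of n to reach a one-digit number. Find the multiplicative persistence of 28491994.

3

28491994 → 186624 → 2304 → 0 (3 steps)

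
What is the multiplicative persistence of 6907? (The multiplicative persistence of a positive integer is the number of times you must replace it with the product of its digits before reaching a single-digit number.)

1

6907 → 0 (1 step)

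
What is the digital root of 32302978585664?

5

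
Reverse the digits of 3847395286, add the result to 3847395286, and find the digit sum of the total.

47

Reversal of 3847395286 is 6825937483; 3847395286 + 6825937483 = 10673332769.
Digit sum of 10673332769: 1+0+6+7+3+3+3+2+7+6+9 = 47.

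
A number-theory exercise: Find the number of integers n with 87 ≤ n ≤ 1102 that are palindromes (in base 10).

The integers in [87, 1102] that are palindromes (in base 10): 88, 99, 101, 111, 121, 131, …, 999, 1001.
93 qualify.

93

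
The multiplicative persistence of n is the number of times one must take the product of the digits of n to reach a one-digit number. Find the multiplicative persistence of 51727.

51727 → 490 → 0 (2 steps)

2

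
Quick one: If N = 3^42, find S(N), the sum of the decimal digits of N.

3^42 = 109418989131512359209
Sum of its 21 digits: 90.

90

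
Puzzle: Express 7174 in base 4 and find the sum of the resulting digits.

7174 in base 4 is 1300012.
Digit sum: 1+3+0+0+0+1+2 = 7.

7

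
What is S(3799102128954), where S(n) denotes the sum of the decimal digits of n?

60

3+7+9+9+1+0+2+1+2+8+9+5+4 = 60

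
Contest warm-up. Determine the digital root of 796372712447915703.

7+9+6+3+7+2+7+1+2+4+4+7+9+1+5+7+0+3 = 84
8+4 = 12
1+2 = 3

3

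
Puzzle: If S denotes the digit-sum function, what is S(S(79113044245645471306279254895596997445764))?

First digit sum: 202.
2+0+2 = 4.

4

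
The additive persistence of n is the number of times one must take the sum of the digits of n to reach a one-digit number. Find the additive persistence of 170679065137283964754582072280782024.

170679065137283964754582072280782024 → 157 → 13 → 4 (3 steps)

3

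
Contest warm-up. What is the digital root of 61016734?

1

6+1+0+1+6+7+3+4 = 28
2+8 = 10
1+0 = 1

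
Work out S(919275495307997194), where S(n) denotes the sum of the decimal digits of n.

100

9+1+9+2+7+5+4+9+5+3+0+7+9+9+7+1+9+4 = 100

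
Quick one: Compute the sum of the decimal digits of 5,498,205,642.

45

5+4+9+8+2+0+5+6+4+2 = 45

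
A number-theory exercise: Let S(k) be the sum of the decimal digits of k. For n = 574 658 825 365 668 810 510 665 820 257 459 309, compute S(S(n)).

8

First digit sum: 170.
1+7+0 = 8.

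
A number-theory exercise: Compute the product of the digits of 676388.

6×7×6×3×8×8 = 48384

48384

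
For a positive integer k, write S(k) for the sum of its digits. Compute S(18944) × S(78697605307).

S(18944) = 1+8+9+4+4 = 26.
S(78697605307) = 7+8+6+9+7+6+0+5+3+0+7 = 58.
26 · 58 = 1508.

1508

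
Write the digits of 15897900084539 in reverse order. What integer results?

Reversing 15897900084539 gives 93548000979851.

93548000979851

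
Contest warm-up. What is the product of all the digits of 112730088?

1×1×2×7×3×0×0×8×8 = 0

0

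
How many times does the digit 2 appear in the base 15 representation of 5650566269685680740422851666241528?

5650566269685680740422851666241528 in base 15 is 696C6A17A26CA75435E3EC4D6A403.
The digit 2 appears 1 time.

1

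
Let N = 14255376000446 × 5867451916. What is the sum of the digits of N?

104

14255376000446 × 5867451916 = 83642733227117299554536
Sum of its 23 digits: 104.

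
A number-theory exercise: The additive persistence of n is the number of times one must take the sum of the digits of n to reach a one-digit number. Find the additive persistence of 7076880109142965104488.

3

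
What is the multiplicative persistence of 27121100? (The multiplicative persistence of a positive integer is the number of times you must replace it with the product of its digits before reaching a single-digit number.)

27121100 → 0 (1 step)

1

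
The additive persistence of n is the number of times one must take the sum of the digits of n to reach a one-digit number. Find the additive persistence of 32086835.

2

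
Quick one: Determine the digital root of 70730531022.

7+0+7+3+0+5+3+1+0+2+2 = 30
3+0 = 3
(Equivalently, 70730531022 mod 9 = 3.)

3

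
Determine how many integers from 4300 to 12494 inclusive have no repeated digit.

The integers in [4300, 12494] that have no repeated digit: 4301, 4302, 4305, 4306, 4307, 4308, …, 12490, 12493.
3314 qualify.

3314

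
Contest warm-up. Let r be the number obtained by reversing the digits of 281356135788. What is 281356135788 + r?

Reverse of 281356135788 is 887531653182.
281356135788 + 887531653182 = 1168887788970

1168887788970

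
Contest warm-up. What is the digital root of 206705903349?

3

2+0+6+7+0+5+9+0+3+3+4+9 = 48
4+8 = 12
1+2 = 3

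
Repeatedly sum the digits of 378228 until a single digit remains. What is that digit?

3+7+8+2+2+8 = 30
3+0 = 3

3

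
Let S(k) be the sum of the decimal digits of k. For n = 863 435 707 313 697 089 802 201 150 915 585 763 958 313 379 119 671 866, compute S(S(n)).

7

First digit sum: 250.
2+5+0 = 7.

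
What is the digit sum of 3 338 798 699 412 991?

3+3+3+8+7+9+8+6+9+9+4+1+2+9+9+1 = 91

91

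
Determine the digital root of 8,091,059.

8+0+9+1+0+5+9 = 32
3+2 = 5
(Equivalently, 8,091,059 mod 9 = 5.)

5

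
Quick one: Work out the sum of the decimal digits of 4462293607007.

50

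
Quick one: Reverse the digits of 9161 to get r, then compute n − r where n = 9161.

7542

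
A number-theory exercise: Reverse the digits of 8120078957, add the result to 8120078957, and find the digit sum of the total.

58

Reversal of 8120078957 is 7598700218; 8120078957 + 7598700218 = 15718779175.
Digit sum of 15718779175: 1+5+7+1+8+7+7+9+1+7+5 = 58.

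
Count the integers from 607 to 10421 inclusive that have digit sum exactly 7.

The integers in [607, 10421] that have digit sum exactly 7: 610, 700, 1006, 1015, 1024, 1033, …, 10411, 10420.
111 qualify.

111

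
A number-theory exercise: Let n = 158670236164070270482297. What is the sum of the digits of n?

1+5+8+6+7+0+2+3+6+1+6+4+0+7+0+2+7+0+4+8+2+2+9+7 = 97

97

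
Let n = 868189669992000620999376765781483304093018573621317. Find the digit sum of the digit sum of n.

10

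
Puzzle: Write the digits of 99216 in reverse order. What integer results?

61299

Reversing 99216 gives 61299.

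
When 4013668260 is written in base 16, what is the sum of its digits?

4013668260 in base 16 is EF3BB7A4.
Digit sum: 14+15+3+11+11+7+10+4 = 75.

75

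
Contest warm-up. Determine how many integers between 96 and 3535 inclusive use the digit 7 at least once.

893

The integers in [96, 3535] that use the digit 7 at least once: 97, 107, 117, 127, 137, 147, …, 3517, 3527.
893 qualify.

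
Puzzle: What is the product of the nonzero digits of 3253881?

3×2×5×3×8×8×1 = 5760

5760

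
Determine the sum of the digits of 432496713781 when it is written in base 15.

432496713781 in base 15 is B3B47EE6C1.
Digit sum: 11+3+11+4+7+14+14+6+12+1 = 83.

83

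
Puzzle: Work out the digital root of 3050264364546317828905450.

3+0+5+0+2+6+4+3+6+4+5+4+6+3+1+7+8+2+8+9+0+5+4+5+0 = 100
1+0+0 = 1

1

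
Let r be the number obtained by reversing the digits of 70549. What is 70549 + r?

165056

Reverse of 70549 is 94507.
70549 + 94507 = 165056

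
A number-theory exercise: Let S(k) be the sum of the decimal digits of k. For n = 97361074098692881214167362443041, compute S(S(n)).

10

First digit sum: 136.
1+3+6 = 10.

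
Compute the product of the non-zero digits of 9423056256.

388800

9×4×2×3×5×6×2×5×6 = 388800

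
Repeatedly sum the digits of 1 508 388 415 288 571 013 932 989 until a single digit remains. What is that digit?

1

1+5+0+8+3+8+8+4+1+5+2+8+8+5+7+1+0+1+3+9+3+2+9+8+9 = 118
1+1+8 = 10
1+0 = 1
(Equivalently, 1 508 388 415 288 571 013 932 989 mod 9 = 1.)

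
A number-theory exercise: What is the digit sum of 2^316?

2^316 = 133499189745056880149688856635597007162669032647290798121690100488888732861290034376435130433536
Sum of its 96 digits: 439.

439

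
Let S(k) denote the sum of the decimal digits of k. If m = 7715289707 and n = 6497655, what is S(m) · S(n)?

S(7715289707) = 7+7+1+5+2+8+9+7+0+7 = 53.
S(6497655) = 6+4+9+7+6+5+5 = 42.
53 · 42 = 2226.

2226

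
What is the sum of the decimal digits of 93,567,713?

41

9+3+5+6+7+7+1+3 = 41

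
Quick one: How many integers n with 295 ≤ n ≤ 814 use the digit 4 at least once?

The integers in [295, 814] that use the digit 4 at least once: 304, 314, 324, 334, 340, 341, …, 804, 814.
178 qualify.

178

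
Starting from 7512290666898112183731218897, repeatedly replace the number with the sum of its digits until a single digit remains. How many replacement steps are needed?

7512290666898112183731218897 → 131 → 5 (2 steps)

2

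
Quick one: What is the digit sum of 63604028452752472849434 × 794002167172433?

162

63604028452752472849434 × 794002167172433 = 50501736432382553995252727874324452922
Sum of its 38 digits: 162.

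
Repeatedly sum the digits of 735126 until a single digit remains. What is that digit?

6

7+3+5+1+2+6 = 24
2+4 = 6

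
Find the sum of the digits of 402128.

17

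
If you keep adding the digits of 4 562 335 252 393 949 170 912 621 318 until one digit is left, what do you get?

4+5+6+2+3+3+5+2+5+2+3+9+3+9+4+9+1+7+0+9+1+2+6+2+1+3+1+8 = 115
1+1+5 = 7
(Equivalently, 4 562 335 252 393 949 170 912 621 318 mod 9 = 7.)

7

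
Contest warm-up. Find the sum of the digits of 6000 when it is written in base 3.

8

6000 in base 3 is 22020020.
Digit sum: 2+2+0+2+0+0+2+0 = 8.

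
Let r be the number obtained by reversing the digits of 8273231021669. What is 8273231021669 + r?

Reverse of 8273231021669 is 9661201323728.
8273231021669 + 9661201323728 = 17934432345397

17934432345397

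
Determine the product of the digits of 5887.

2240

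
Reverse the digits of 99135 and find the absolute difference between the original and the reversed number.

Reverse of 99135 is 53199.
|99135 − 53199| = 45936

45936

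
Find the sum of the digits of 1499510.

1+4+9+9+5+1+0 = 29

29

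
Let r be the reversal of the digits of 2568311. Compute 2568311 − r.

1429659

Reverse of 2568311 is 1138652.
2568311 − 1138652 = 1429659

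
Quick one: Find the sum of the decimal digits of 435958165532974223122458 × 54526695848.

147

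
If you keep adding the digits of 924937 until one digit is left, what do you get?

9+2+4+9+3+7 = 34
3+4 = 7

7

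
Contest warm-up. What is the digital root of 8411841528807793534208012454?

6

8+4+1+1+8+4+1+5+2+8+8+0+7+7+9+3+5+3+4+2+0+8+0+1+2+4+5+4 = 114
1+1+4 = 6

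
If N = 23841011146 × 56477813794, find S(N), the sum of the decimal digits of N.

23841011146 × 56477813794 = 1346488188164466547924
Sum of its 22 digits: 109.

109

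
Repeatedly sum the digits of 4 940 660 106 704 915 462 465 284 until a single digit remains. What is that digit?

4+9+4+0+6+6+0+1+0+6+7+0+4+9+1+5+4+6+2+4+6+5+2+8+4 = 103
1+0+3 = 4

4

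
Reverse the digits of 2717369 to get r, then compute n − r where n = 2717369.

-6919803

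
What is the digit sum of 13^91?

508

13^91 = 233800297756495754333906440859465656572562698747866779643043984685250327454376054887271637253929816437
Sum of its 102 digits: 508.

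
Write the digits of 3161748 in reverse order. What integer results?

8471613

Reversing 3161748 gives 8471613.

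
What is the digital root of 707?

5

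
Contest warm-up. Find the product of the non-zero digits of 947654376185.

9×4×7×6×5×4×3×7×6×1×8×5 = 152409600

152409600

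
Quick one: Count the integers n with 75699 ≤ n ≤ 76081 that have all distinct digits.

115

The integers in [75699, 76081] that have all distinct digits: 75801, 75802, 75803, 75804, 75806, 75809, …, 76059, 76081.
115 qualify.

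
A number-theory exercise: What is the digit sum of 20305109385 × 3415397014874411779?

108

20305109385 × 3415397014874411779 = 69350009980227403210127445915
Sum of its 29 digits: 108.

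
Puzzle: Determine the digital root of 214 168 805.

8

2+1+4+1+6+8+8+0+5 = 35
3+5 = 8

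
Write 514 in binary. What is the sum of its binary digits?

2

514 in base 2 is 1000000010.
Digit sum: 1+0+0+0+0+0+0+0+1+0 = 2.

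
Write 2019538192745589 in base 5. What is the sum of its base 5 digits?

45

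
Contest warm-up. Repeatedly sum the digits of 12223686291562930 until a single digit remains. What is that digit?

1+2+2+2+3+6+8+6+2+9+1+5+6+2+9+3+0 = 67
6+7 = 13
1+3 = 4

4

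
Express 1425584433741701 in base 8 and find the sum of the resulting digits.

1425584433741701 in base 8 is 50410767561237605.
Digit sum: 5+0+4+1+0+7+6+7+5+6+1+2+3+7+6+0+5 = 65.

65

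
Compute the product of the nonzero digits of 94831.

864

9×4×8×3×1 = 864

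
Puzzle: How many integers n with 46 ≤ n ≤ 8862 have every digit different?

4673

The integers in [46, 8862] that have every digit different: 46, 47, 48, 49, 50, 51, …, 8795, 8796.
4673 qualify.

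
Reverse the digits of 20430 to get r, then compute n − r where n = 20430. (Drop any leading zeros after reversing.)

Reverse of 20430 is 3402.
20430 − 3402 = 17028

17028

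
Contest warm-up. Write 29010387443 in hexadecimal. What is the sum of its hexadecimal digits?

29010387443 in base 16 is 6C12761F3.
Digit sum: 6+12+1+2+7+6+1+15+3 = 53.

53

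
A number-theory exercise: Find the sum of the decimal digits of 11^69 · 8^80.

629

11^69 · 8^80 = 1268510993217046066978687190324868933893973255850451421516027066442515044209914353718961872548613585329409829094650818421240672911215581322018816
Sum of its 145 digits: 629.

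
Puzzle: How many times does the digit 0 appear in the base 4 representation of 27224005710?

2

27224005710 in base 4 is 121112223111301032.
The digit 0 appears 2 times.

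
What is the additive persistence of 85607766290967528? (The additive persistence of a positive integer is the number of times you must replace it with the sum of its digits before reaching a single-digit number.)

85607766290967528 → 93 → 12 → 3 (3 steps)

3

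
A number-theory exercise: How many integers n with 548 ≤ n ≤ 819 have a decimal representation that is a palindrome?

27

The integers in [548, 819] that have a decimal representation that is a palindrome: 555, 565, 575, 585, 595, 606, …, 808, 818.
27 qualify.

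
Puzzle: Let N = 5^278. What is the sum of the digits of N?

5^278 = 205902303578721156725558086938867558744335183249384913087456309084143443183003117036140143954093175567640001629499188985752942536993788401929211706568195218436390092620058567263185977935791015625
Sum of its 195 digits: 871.

871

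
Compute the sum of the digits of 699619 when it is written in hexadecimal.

49

699619 in base 16 is AACE3.
Digit sum: 10+10+12+14+3 = 49.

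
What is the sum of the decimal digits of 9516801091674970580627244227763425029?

160

9+5+1+6+8+0+1+0+9+1+6+7+4+9+7+0+5+8+0+6+2+7+2+4+4+2+2+7+7+6+3+4+2+5+0+2+9 = 160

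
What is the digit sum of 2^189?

2^189 = 784637716923335095479473677900958302012794430558004314112
Sum of its 57 digits: 242.

242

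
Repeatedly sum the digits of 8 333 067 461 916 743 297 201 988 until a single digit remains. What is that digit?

8+3+3+3+0+6+7+4+6+1+9+1+6+7+4+3+2+9+7+2+0+1+9+8+8 = 117
1+1+7 = 9

9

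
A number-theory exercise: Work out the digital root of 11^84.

1

The digital root of n equals n mod 9 (or 9 when 9 | n), so we need 11^84 mod 9.
11^84 ≡ 1 (mod 9), so the digital root is 1.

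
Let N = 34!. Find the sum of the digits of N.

144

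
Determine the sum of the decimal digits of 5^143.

461

5^143 = 8968310171678829253911869333055463240193676428009700939245237016894662929189507849514484405517578125
Sum of its 100 digits: 461.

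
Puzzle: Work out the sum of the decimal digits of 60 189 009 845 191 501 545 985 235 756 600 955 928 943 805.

204

6+0+1+8+9+0+0+9+8+4+5+1+9+1+5+0+1+5+4+5+9+8+5+2+3+5+7+5+6+6+0+0+9+5+5+9+2+8+9+4+3+8+0+5 = 204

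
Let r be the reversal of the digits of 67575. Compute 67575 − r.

Reverse of 67575 is 57576.
67575 − 57576 = 9999

9999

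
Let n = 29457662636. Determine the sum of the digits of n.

56

2+9+4+5+7+6+6+2+6+3+6 = 56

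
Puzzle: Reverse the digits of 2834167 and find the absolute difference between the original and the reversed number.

4780215

Reverse of 2834167 is 7614382.
|2834167 − 7614382| = 4780215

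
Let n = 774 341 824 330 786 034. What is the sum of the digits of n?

74

7+7+4+3+4+1+8+2+4+3+3+0+7+8+6+0+3+4 = 74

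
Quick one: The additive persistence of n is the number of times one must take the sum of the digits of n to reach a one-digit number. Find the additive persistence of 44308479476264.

3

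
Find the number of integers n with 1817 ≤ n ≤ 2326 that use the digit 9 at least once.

177

The integers in [1817, 2326] that use the digit 9 at least once: 1819, 1829, 1839, 1849, 1859, 1869, …, 2309, 2319.
177 qualify.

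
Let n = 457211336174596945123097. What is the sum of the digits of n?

4+5+7+2+1+1+3+3+6+1+7+4+5+9+6+9+4+5+1+2+3+0+9+7 = 104

104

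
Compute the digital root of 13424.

1+3+4+2+4 = 14
1+4 = 5

5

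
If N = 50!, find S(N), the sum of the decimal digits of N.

50! = 30414093201713378043612608166064768844377641568960512000000000000
Sum of its 65 digits: 216.

216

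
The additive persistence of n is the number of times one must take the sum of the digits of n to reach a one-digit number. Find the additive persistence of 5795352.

2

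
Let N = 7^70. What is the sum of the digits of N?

7^70 = 143503601609868434285603076356671071740077383739246066639249
Sum of its 60 digits: 259.

259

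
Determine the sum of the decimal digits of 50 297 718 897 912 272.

5+0+2+9+7+7+1+8+8+9+7+9+1+2+2+7+2 = 86

86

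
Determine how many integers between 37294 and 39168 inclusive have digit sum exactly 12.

4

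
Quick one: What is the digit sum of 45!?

45! = 119622220865480194561963161495657715064383733760000000000
Sum of its 57 digits: 207.

207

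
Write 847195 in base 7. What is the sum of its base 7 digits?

847195 in base 7 is 10125646.
Digit sum: 1+0+1+2+5+6+4+6 = 25.

25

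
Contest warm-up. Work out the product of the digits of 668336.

15552

6×6×8×3×3×6 = 15552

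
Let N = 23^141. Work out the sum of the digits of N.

818

23^141 = 1008381521059525163053814533892586002468978626111685238889480631790249947023415129727726931839756103316749525798840325221830303559543052503012160638029039155341341666674622276069681373795447223
Sum of its 193 digits: 818.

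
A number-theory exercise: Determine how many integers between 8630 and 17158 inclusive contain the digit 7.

2481

The integers in [8630, 17158] that contain the digit 7: 8637, 8647, 8657, 8667, 8670, 8671, …, 17157, 17158.
2481 qualify.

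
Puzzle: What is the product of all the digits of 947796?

95256

9×4×7×7×9×6 = 95256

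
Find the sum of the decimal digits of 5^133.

401

5^133 = 918354961579912115600575419704879435795832466228193376178712270530013483949005603790283203125
Sum of its 93 digits: 401.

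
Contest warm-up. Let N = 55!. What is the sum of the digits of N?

279

55! = 12696403353658275925965100847566516959580321051449436762275840000000000000
Sum of its 74 digits: 279.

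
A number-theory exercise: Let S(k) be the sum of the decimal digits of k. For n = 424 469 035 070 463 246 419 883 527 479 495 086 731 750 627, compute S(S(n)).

8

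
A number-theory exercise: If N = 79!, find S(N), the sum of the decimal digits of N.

441

79! = 894618213078297528685144171539831652069808216779571907213868063227837990693501860533361810841010176000000000000000000
Sum of its 117 digits: 441.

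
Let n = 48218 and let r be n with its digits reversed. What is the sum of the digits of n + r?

Reversal of 48218 is 81284; 48218 + 81284 = 129502.
Digit sum of 129502: 1+2+9+5+0+2 = 19.

19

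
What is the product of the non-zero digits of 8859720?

8×8×5×9×7×2 = 40320

40320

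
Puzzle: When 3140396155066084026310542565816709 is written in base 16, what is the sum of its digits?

239

3140396155066084026310542565816709 in base 16 is 9AD55F3F34ECAB0AD8933C8BB985.
Digit sum: 9+10+13+5+5+15+3+15+3+4+14+12+10+11+0+10+13+8+9+3+3+12+8+11+11+9+8+5 = 239.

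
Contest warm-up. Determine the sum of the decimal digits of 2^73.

110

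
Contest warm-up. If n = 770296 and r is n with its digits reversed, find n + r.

1462373

Reverse of 770296 is 692077.
770296 + 692077 = 1462373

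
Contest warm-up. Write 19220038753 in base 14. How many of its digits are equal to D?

19220038753 in base 14 is D0489542D.
The digit D appears 2 times.

2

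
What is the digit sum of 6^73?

252

6^73 = 638324153542299148846280854514738362441007133779155746816
Sum of its 57 digits: 252.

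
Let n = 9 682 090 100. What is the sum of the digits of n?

35

9+6+8+2+0+9+0+1+0+0 = 35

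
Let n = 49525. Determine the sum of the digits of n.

25

4+9+5+2+5 = 25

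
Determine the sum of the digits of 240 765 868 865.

65

2+4+0+7+6+5+8+6+8+8+6+5 = 65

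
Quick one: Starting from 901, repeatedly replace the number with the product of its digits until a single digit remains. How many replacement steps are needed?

1

901 → 0 (1 step)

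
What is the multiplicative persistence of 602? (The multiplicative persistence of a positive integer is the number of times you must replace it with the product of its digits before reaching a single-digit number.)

1

602 → 0 (1 step)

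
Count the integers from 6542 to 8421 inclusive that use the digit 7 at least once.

The integers in [6542, 8421] that use the digit 7 at least once: 6547, 6557, 6567, 6570, 6571, 6572, …, 8407, 8417.
1250 qualify.

1250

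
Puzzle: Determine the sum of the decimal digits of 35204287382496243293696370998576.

3+5+2+0+4+2+8+7+3+8+2+4+9+6+2+4+3+2+9+3+6+9+6+3+7+0+9+9+8+5+7+6 = 161

161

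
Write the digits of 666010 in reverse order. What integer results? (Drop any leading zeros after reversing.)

10666

Reversing 666010 gives 10666.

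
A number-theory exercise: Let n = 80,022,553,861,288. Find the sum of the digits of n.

8+0+0+2+2+5+5+3+8+6+1+2+8+8 = 58

58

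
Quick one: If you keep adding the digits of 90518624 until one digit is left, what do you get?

8

9+0+5+1+8+6+2+4 = 35
3+5 = 8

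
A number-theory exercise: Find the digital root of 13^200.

The digital root of n equals n mod 9 (or 9 when 9 | n), so we need 13^200 mod 9.
13^200 ≡ 7 (mod 9), so the digital root is 7.

7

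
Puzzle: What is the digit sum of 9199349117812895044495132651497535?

163

9+1+9+9+3+4+9+1+1+7+8+1+2+8+9+5+0+4+4+4+9+5+1+3+2+6+5+1+4+9+7+5+3+5 = 163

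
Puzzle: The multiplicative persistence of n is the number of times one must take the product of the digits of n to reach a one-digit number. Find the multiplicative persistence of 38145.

38145 → 480 → 0 (2 steps)

2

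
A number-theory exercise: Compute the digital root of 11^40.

7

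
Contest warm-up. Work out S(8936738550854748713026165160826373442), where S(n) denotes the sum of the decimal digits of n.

167

8+9+3+6+7+3+8+5+5+0+8+5+4+7+4+8+7+1+3+0+2+6+1+6+5+1+6+0+8+2+6+3+7+3+4+4+2 = 167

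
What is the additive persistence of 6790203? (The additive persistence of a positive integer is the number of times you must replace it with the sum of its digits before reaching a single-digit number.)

6790203 → 27 → 9 (2 steps)

2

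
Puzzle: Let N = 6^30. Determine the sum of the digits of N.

6^30 = 221073919720733357899776
Sum of its 24 digits: 117.

117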